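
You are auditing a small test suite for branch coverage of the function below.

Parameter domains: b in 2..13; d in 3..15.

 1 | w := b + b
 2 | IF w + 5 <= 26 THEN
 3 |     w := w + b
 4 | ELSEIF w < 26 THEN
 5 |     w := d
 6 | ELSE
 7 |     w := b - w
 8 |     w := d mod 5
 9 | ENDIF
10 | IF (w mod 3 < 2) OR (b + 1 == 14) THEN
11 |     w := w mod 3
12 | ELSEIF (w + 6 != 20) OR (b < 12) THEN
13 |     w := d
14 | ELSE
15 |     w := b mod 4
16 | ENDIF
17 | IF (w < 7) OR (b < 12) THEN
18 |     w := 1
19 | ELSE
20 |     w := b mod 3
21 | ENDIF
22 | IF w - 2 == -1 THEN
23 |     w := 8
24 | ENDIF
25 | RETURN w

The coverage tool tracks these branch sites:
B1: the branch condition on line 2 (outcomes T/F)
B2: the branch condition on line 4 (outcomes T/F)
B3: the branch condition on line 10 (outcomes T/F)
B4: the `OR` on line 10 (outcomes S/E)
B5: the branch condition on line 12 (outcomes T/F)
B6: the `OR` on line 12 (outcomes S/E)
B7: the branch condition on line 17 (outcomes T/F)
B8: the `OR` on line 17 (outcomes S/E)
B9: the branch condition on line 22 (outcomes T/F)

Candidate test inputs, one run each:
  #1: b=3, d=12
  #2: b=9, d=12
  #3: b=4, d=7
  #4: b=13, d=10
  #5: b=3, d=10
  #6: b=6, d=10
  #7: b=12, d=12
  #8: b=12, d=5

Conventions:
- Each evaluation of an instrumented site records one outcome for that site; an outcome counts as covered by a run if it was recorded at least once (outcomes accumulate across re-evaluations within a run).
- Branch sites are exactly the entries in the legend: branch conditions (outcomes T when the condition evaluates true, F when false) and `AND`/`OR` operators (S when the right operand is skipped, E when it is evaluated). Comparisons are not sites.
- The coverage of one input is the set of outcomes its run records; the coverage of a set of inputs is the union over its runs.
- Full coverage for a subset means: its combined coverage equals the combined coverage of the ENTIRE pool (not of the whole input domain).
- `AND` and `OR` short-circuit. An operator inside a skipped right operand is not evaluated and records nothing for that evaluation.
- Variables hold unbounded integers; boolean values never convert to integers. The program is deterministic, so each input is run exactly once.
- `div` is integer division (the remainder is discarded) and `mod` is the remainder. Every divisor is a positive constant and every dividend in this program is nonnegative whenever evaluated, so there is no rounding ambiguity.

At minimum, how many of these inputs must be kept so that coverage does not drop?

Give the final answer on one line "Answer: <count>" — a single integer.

input #1, b=3, d=12: events B1->T, B4->S, B3->T, B8->S, B7->T, B9->T; outcomes B1=T, B3=T, B4=S, B7=T, B8=S, B9=T
input #2, b=9, d=12: events B1->T, B4->S, B3->T, B8->S, B7->T, B9->T; outcomes B1=T, B3=T, B4=S, B7=T, B8=S, B9=T
input #3, b=4, d=7: events B1->T, B4->S, B3->T, B8->S, B7->T, B9->T; outcomes B1=T, B3=T, B4=S, B7=T, B8=S, B9=T
input #4, b=13, d=10: events B1->F, B2->F, B4->S, B3->T, B8->S, B7->T, B9->T; outcomes B1=F, B2=F, B3=T, B4=S, B7=T, B8=S, B9=T
input #5, b=3, d=10: events B1->T, B4->S, B3->T, B8->S, B7->T, B9->T; outcomes B1=T, B3=T, B4=S, B7=T, B8=S, B9=T
input #6, b=6, d=10: events B1->T, B4->S, B3->T, B8->S, B7->T, B9->T; outcomes B1=T, B3=T, B4=S, B7=T, B8=S, B9=T
input #7, b=12, d=12: events B1->F, B2->T, B4->S, B3->T, B8->S, B7->T, B9->T; outcomes B1=F, B2=T, B3=T, B4=S, B7=T, B8=S, B9=T
input #8, b=12, d=5: events B1->F, B2->T, B4->E, B3->F, B6->S, B5->T, B8->S, B7->T, B9->T; outcomes B1=F, B2=T, B3=F, B4=E, B5=T, B6=S, B7=T, B8=S, B9=T
union over all inputs: B1=T, B1=F, B2=T, B2=F, B3=T, B3=F, B4=S, B4=E, B5=T, B6=S, B7=T, B8=S, B9=T (13 outcomes)
every size-1 subset falls short of the 13 outcomes (best: 9/13)
every size-2 subset falls short of the 13 outcomes (best: 12/13)
size 3: inputs {1, 4, 8} cover all 13 outcomes, and no lexicographically smaller subset of this size does

Answer: 3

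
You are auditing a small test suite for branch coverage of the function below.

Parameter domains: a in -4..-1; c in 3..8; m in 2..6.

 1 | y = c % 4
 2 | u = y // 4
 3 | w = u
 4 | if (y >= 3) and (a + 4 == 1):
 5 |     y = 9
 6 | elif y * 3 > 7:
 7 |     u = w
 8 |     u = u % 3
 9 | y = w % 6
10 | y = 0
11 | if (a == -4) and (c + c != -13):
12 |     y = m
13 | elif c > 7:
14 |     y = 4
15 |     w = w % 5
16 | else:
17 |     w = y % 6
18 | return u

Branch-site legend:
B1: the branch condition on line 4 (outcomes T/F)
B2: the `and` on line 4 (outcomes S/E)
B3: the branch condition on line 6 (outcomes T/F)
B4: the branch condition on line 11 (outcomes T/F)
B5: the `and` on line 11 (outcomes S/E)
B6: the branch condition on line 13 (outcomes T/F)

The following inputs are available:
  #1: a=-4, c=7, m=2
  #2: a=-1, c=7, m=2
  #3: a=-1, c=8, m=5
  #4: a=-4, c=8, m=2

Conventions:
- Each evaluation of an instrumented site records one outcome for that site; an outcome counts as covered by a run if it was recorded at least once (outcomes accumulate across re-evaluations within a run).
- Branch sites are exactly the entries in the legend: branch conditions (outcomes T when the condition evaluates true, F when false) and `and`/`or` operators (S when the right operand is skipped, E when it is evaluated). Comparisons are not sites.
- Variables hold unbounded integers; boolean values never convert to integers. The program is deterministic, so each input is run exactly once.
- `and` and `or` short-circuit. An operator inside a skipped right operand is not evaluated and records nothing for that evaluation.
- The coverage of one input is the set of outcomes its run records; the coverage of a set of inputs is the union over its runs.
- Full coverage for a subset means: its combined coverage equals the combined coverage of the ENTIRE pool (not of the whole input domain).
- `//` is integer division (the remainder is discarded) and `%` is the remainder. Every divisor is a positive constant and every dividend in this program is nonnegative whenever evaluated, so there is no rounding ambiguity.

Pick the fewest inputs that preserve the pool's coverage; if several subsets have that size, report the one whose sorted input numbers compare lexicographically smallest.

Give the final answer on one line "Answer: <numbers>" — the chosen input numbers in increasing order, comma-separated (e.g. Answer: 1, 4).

input #1 (a=-4, c=7, m=2): covers B1=F, B2=E, B3=T, B4=T, B5=E
input #2 (a=-1, c=7, m=2): covers B1=F, B2=E, B3=T, B4=F, B5=S, B6=F
input #3 (a=-1, c=8, m=5): covers B1=F, B2=S, B3=F, B4=F, B5=S, B6=T
input #4 (a=-4, c=8, m=2): covers B1=F, B2=S, B3=F, B4=T, B5=E
the full pool covers 11 outcomes: B1=F, B2=S, B2=E, B3=T, B3=F, B4=T, B4=F, B5=S, B5=E, B6=T, B6=F
checked all size-1 subsets: none covers 11 outcomes (max 6/11)
checked all size-2 subsets: none covers 11 outcomes (max 10/11)
size 3: inputs {1, 2, 3} cover all 11 outcomes, and no lexicographically smaller subset of this size does

Answer: 1, 2, 3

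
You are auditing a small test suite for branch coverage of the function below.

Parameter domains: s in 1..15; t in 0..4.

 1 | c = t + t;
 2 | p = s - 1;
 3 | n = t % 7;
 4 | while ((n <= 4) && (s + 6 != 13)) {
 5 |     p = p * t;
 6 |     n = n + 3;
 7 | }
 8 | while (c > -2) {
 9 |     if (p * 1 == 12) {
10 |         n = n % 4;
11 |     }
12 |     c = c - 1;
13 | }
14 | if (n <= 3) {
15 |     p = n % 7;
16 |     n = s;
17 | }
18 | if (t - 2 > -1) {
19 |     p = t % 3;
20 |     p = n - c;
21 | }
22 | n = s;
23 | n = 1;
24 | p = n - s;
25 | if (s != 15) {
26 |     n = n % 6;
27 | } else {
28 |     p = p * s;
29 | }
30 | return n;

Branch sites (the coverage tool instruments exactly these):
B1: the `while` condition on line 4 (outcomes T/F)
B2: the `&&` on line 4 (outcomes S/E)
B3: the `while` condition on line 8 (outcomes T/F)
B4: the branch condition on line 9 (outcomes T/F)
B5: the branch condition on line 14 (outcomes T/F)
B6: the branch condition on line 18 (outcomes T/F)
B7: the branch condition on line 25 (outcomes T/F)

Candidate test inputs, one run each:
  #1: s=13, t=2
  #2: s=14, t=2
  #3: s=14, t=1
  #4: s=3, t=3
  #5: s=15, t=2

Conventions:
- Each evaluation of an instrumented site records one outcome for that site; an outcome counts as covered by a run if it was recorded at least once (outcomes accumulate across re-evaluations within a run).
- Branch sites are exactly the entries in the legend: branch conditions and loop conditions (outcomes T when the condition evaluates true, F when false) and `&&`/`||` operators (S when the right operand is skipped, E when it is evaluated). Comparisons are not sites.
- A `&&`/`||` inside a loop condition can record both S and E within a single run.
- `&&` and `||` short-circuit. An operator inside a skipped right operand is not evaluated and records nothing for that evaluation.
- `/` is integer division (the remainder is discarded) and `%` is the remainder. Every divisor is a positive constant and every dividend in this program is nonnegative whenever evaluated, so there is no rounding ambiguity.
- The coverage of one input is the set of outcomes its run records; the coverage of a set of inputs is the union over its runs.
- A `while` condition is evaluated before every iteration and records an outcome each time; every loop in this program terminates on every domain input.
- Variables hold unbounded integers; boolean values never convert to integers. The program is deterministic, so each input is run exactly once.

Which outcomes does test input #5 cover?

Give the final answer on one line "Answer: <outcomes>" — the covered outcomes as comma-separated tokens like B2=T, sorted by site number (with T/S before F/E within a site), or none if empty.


Tracing the run of input #5 (s=15, t=2):
  B2->E, B1->T, B2->S, B1->F, B3->T, B4->F, B3->T, B4->F, B3->T, B4->F
  B3->T, B4->F, B3->T, B4->F, B3->T, B4->F, B3->F, B5->F, B6->T, B7->F
collecting distinct outcomes: B1=T, B1=F, B2=S, B2=E, B3=T, B3=F, B4=F, B5=F, B6=T, B7=F
Answer: B1=T, B1=F, B2=S, B2=E, B3=T, B3=F, B4=F, B5=F, B6=T, B7=F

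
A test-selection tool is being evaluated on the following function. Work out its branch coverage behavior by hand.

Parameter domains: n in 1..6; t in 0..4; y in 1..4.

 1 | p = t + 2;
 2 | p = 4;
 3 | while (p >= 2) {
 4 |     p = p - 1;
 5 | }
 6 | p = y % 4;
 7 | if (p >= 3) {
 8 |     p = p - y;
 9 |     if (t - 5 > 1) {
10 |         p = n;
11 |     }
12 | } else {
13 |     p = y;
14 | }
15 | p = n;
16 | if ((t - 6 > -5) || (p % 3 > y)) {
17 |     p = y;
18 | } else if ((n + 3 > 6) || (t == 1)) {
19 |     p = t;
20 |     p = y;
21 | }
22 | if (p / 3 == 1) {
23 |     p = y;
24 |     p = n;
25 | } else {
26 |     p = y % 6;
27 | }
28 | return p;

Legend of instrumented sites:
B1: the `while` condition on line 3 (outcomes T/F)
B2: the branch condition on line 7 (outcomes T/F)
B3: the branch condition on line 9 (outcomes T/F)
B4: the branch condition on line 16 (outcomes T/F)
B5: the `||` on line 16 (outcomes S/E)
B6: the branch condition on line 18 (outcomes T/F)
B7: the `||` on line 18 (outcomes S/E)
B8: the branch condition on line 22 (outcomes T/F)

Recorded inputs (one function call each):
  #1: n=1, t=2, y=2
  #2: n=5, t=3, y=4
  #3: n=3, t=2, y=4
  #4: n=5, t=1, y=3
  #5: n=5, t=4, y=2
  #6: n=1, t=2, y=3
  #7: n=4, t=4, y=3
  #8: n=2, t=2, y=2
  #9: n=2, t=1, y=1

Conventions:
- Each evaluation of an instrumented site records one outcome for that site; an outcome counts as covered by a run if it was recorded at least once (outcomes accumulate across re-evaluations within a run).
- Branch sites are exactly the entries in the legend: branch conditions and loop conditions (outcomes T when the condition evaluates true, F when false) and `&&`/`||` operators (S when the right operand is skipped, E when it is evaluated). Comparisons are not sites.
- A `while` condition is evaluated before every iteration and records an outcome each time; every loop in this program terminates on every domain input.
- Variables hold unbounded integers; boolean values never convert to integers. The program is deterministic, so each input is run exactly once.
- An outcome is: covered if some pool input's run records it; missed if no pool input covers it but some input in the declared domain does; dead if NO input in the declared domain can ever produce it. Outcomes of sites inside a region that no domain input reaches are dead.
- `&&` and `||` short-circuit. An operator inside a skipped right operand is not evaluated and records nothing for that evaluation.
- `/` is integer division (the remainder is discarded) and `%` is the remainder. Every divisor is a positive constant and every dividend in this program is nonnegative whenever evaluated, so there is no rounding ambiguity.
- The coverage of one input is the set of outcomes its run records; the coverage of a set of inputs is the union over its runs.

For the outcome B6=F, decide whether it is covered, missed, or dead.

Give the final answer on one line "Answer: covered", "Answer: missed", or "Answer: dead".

no pool input records B6=F
but domain input (n=1, t=0, y=1) does record it -> reachable, so missed

Answer: missed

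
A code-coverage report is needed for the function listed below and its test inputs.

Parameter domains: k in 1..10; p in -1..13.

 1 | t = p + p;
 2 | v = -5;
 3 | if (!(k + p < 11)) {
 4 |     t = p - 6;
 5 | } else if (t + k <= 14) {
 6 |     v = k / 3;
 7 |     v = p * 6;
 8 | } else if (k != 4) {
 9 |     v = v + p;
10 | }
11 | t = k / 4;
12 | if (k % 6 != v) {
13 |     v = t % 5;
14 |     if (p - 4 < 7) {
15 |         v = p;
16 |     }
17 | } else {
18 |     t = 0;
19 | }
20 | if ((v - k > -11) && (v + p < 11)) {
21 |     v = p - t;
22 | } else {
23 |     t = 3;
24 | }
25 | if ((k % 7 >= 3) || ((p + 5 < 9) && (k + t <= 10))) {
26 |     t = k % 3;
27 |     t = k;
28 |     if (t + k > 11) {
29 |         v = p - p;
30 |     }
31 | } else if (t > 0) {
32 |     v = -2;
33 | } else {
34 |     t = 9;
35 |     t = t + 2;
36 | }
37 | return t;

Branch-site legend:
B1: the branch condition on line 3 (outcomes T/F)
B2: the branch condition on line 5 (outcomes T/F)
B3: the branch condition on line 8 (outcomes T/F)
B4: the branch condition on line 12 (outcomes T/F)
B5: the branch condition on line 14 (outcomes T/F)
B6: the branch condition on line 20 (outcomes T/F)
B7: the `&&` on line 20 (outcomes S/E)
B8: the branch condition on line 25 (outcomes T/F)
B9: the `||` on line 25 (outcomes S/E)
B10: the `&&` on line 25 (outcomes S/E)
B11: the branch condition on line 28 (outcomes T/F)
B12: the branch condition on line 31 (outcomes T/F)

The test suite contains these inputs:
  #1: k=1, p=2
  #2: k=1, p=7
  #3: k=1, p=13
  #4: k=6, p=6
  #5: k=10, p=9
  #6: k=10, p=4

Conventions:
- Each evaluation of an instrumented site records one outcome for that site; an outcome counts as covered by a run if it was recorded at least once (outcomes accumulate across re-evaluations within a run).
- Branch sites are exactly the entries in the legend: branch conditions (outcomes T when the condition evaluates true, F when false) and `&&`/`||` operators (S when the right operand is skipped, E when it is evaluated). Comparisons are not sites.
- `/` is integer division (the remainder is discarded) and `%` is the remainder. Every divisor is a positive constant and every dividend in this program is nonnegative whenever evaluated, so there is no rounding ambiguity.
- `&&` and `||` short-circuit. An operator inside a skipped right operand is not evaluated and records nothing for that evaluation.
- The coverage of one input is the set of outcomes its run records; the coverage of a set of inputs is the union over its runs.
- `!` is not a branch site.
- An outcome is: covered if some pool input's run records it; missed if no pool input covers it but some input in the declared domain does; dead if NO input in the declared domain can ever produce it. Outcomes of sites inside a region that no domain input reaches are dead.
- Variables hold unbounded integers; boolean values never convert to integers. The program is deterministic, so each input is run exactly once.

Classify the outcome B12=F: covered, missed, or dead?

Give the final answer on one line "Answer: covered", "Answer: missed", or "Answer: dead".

no pool input records B12=F
but domain input (k=1, p=4) does record it -> reachable, so missed

Answer: missed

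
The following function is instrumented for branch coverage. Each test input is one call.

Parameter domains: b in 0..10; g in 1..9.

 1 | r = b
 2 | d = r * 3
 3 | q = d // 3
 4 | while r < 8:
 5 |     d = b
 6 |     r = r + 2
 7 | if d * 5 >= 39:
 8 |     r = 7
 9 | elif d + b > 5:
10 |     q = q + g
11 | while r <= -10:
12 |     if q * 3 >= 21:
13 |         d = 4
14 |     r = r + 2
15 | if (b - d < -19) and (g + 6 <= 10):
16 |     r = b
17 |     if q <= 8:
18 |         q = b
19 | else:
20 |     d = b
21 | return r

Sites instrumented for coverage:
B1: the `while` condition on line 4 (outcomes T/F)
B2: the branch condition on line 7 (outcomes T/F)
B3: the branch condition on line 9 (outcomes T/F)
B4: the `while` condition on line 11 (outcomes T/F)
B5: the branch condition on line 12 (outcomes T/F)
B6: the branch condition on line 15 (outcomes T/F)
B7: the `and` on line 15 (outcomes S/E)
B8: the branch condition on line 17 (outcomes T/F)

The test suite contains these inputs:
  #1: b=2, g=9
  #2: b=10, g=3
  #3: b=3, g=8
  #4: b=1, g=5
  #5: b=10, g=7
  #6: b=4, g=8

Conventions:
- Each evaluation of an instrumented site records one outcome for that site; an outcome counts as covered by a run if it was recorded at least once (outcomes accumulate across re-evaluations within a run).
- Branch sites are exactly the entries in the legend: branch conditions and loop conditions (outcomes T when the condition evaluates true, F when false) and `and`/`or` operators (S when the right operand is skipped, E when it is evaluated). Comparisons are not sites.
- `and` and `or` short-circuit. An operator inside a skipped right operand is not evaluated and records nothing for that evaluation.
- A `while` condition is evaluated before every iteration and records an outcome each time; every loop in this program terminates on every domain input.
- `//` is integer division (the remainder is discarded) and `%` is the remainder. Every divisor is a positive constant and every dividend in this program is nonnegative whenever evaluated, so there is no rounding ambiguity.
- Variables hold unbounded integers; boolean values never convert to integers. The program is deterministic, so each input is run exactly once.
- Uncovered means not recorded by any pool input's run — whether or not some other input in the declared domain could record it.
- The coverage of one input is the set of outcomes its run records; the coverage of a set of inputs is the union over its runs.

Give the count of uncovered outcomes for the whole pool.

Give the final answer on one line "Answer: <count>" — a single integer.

run #1 (b=2, g=9) runs B1->T, B1->T, B1->T, B1->F, B2->F, B3->F, B4->F, B7->S, B6->F; records B1=T, B1=F, B2=F, B3=F, B4=F, B6=F, B7=S
run #2 (b=10, g=3) runs B1->F, B2->T, B4->F, B7->E, B6->T, B8->F; records B1=F, B2=T, B4=F, B6=T, B7=E, B8=F
run #3 (b=3, g=8) runs B1->T, B1->T, B1->T, B1->F, B2->F, B3->T, B4->F, B7->S, B6->F; records B1=T, B1=F, B2=F, B3=T, B4=F, B6=F, B7=S
run #4 (b=1, g=5) runs B1->T, B1->T, B1->T, B1->T, B1->F, B2->F, B3->F, B4->F, B7->S, B6->F; records B1=T, B1=F, B2=F, B3=F, B4=F, B6=F, B7=S
run #5 (b=10, g=7) runs B1->F, B2->T, B4->F, B7->E, B6->F; records B1=F, B2=T, B4=F, B6=F, B7=E
run #6 (b=4, g=8) runs B1->T, B1->T, B1->F, B2->F, B3->T, B4->F, B7->S, B6->F; records B1=T, B1=F, B2=F, B3=T, B4=F, B6=F, B7=S
union over the pool: B1=T, B1=F, B2=T, B2=F, B3=T, B3=F, B4=F, B6=T, B6=F, B7=S, B7=E, B8=F
uncovered (4 of 16): B4=T, B5=T, B5=F, B8=T

Answer: 4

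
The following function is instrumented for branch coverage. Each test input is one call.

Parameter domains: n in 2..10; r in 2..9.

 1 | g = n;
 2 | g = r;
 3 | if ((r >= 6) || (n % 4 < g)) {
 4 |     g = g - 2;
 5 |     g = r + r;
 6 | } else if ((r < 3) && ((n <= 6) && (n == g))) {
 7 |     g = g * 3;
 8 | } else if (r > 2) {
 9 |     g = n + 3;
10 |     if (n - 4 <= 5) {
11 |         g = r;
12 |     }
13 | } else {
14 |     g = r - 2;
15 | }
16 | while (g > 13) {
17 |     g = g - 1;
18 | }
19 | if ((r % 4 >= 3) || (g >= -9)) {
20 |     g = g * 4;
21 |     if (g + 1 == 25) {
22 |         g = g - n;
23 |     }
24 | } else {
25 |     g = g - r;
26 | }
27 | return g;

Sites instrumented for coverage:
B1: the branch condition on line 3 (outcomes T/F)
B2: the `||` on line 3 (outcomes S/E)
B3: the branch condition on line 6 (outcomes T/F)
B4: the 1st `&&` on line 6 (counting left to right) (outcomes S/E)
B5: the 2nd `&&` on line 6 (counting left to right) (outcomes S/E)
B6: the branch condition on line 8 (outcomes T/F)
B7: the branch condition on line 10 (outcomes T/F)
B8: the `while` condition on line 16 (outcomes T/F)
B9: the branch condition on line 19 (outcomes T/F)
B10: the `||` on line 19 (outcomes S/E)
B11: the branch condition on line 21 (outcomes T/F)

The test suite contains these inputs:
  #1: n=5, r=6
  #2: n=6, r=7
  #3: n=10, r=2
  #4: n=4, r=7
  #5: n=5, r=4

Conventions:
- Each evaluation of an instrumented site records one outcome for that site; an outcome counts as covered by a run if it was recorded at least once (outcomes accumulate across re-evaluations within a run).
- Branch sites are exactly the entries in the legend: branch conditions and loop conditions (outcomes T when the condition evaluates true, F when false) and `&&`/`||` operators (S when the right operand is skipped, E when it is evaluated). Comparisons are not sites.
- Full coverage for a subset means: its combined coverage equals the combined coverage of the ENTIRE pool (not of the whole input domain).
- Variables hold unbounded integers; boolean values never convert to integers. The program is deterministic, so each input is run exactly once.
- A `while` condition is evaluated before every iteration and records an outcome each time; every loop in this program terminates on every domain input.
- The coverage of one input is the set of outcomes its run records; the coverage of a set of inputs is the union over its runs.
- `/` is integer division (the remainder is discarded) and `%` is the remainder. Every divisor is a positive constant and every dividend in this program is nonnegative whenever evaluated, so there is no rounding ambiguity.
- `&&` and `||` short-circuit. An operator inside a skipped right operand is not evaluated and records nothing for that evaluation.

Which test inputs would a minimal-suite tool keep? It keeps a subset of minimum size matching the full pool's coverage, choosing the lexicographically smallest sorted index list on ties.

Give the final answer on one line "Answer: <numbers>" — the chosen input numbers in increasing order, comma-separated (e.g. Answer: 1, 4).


test 1 (n=5, r=6) fires B2->S, B1->T, B8->F, B10->E, B9->T, B11->F; hits B1=T, B2=S, B8=F, B9=T, B10=E, B11=F
test 2 (n=6, r=7) fires B2->S, B1->T, B8->T, B8->F, B10->S, B9->T, B11->F; hits B1=T, B2=S, B8=T, B8=F, B9=T, B10=S, B11=F
test 3 (n=10, r=2) fires B2->E, B1->F, B4->E, B5->S, B3->F, B6->F, B8->F, B10->E, B9->T, B11->F; hits B1=F, B2=E, B3=F, B4=E, B5=S, B6=F, B8=F, B9=T, B10=E, B11=F
test 4 (n=4, r=7) fires B2->S, B1->T, B8->T, B8->F, B10->S, B9->T, B11->F; hits B1=T, B2=S, B8=T, B8=F, B9=T, B10=S, B11=F
test 5 (n=5, r=4) fires B2->E, B1->T, B8->F, B10->E, B9->T, B11->F; hits B1=T, B2=E, B8=F, B9=T, B10=E, B11=F
together the pool reaches 14 outcomes: B1=T, B1=F, B2=S, B2=E, B3=F, B4=E, B5=S, B6=F, B8=T, B8=F, B9=T, B10=S, B10=E, B11=F
checked all size-1 subsets: none covers 14 outcomes (max 10/14)
the canonical winner is {2, 3}: size 2, full 14-outcome coverage, earliest index list among size-2 covers
Answer: 2, 3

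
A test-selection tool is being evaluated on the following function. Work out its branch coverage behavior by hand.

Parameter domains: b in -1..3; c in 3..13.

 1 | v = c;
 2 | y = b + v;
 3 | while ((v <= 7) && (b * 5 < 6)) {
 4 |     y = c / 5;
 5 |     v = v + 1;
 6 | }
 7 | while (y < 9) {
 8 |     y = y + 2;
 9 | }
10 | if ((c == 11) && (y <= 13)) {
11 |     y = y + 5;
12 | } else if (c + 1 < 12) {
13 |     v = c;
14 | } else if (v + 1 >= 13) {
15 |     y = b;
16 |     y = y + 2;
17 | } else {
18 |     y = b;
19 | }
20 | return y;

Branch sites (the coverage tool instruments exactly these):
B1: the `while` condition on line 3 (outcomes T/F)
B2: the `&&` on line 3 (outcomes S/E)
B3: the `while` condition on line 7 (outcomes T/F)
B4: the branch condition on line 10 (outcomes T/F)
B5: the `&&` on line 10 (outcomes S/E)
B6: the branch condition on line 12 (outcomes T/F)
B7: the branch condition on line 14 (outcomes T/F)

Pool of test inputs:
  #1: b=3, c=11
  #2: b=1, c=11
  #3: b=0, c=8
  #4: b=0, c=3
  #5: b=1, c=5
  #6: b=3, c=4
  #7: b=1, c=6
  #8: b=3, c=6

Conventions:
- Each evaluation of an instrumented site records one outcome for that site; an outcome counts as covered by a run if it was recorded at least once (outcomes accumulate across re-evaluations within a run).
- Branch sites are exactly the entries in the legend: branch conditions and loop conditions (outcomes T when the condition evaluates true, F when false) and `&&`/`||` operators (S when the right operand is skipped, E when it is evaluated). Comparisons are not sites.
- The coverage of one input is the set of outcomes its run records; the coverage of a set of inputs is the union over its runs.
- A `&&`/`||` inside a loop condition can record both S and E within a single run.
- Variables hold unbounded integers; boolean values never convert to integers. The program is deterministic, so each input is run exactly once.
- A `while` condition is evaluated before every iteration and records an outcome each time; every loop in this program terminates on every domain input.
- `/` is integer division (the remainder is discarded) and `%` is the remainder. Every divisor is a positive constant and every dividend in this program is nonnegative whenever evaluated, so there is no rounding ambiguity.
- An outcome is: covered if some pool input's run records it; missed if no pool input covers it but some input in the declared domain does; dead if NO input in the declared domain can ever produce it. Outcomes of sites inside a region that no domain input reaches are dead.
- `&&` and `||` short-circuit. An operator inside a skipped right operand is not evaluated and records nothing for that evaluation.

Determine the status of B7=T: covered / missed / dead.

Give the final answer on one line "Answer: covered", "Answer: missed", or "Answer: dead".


no pool input records B7=T
but domain input (b=-1, c=12) does record it -> reachable, so missed
Answer: missed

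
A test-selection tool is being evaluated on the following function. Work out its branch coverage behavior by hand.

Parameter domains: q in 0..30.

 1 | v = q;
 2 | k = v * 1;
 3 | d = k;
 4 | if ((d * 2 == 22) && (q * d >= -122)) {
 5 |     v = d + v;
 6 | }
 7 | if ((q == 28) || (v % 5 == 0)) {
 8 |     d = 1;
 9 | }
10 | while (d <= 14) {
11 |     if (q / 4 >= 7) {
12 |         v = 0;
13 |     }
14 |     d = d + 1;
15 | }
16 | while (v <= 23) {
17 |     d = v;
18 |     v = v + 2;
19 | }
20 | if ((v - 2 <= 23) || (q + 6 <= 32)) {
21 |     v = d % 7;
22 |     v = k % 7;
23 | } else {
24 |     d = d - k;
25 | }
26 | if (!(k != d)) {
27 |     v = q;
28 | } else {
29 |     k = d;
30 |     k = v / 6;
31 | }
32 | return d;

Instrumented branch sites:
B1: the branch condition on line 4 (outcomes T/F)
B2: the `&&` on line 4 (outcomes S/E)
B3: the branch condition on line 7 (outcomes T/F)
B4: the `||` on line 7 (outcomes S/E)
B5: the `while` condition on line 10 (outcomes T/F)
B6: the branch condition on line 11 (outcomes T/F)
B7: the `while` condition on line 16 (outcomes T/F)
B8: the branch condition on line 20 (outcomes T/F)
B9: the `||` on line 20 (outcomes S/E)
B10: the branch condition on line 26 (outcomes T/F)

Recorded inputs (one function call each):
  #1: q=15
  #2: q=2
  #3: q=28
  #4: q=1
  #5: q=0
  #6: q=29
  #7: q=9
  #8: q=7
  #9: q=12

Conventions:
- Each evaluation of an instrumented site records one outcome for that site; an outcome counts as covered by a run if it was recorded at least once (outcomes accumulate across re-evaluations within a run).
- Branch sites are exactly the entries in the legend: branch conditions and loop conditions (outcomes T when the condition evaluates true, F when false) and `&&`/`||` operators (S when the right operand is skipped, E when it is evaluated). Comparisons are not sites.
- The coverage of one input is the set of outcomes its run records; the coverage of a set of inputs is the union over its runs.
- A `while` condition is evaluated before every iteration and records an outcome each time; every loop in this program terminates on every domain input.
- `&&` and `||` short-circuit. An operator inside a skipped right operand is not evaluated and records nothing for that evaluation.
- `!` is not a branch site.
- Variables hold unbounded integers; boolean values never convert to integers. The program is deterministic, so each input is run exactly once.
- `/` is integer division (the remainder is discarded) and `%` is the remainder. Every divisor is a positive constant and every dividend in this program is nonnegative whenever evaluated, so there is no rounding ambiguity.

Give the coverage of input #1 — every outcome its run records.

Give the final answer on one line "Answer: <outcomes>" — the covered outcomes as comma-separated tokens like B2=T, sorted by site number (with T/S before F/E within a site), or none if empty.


Tracing the run of input #1 (q=15):
  B2->S, B1->F, B4->E, B3->T, B5->T, B6->F, B5->T, B6->F, B5->T, B6->F
  B5->T, B6->F, B5->T, B6->F, B5->T, B6->F, B5->T, B6->F, B5->T, B6->F
  B5->T, B6->F, B5->T, B6->F, B5->T, B6->F, B5->T, B6->F, B5->T, B6->F
  B5->T, B6->F, B5->F, B7->T, B7->T, B7->T, B7->T, B7->T, B7->F, B9->S
  B8->T, B10->F
distinct outcomes covered: B1=F, B2=S, B3=T, B4=E, B5=T, B5=F, B6=F, B7=T, B7=F, B8=T, B9=S, B10=F
Answer: B1=F, B2=S, B3=T, B4=E, B5=T, B5=F, B6=F, B7=T, B7=F, B8=T, B9=S, B10=F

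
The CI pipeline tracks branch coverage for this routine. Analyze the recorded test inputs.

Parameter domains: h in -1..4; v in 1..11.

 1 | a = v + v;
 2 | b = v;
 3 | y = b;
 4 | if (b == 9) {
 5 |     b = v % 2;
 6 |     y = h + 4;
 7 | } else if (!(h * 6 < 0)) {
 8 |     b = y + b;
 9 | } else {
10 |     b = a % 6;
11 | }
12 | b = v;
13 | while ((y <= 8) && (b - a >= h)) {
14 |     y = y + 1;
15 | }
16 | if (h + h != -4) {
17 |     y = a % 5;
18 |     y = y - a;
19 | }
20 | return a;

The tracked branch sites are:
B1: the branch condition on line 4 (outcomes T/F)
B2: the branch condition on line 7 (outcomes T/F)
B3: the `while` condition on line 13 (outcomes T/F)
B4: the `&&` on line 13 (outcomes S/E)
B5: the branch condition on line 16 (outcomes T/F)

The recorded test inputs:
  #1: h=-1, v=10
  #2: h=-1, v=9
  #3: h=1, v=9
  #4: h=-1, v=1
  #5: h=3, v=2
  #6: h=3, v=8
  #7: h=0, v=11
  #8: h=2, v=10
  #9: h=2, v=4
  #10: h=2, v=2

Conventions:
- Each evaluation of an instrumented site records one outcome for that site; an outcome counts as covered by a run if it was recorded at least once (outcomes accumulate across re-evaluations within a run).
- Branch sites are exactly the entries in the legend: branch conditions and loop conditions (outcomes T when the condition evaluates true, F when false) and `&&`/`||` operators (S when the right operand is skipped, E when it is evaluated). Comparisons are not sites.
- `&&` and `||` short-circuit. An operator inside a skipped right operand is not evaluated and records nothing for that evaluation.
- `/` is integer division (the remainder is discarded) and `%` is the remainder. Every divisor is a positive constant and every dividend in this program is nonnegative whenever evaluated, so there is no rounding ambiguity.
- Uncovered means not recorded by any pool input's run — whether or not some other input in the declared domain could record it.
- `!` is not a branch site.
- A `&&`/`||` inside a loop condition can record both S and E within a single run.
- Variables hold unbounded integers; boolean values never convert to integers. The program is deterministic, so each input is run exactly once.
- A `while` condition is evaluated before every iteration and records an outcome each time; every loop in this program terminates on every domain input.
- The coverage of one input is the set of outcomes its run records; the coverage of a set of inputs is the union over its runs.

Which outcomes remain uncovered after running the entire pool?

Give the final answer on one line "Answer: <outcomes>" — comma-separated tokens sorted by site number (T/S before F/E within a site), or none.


input #1 (h=-1, v=10): covers B1=F, B2=F, B3=F, B4=S, B5=T
input #2 (h=-1, v=9): covers B1=T, B3=F, B4=E, B5=T
input #3 (h=1, v=9): covers B1=T, B3=F, B4=E, B5=T
input #4 (h=-1, v=1): covers B1=F, B2=F, B3=T, B3=F, B4=S, B4=E, B5=T
input #5 (h=3, v=2): covers B1=F, B2=T, B3=F, B4=E, B5=T
input #6 (h=3, v=8): covers B1=F, B2=T, B3=F, B4=E, B5=T
input #7 (h=0, v=11): covers B1=F, B2=T, B3=F, B4=S, B5=T
input #8 (h=2, v=10): covers B1=F, B2=T, B3=F, B4=S, B5=T
input #9 (h=2, v=4): covers B1=F, B2=T, B3=F, B4=E, B5=T
input #10 (h=2, v=2): covers B1=F, B2=T, B3=F, B4=E, B5=T
union over the pool: B1=T, B1=F, B2=T, B2=F, B3=T, B3=F, B4=S, B4=E, B5=T
uncovered (1 of 10): B5=F
Answer: B5=F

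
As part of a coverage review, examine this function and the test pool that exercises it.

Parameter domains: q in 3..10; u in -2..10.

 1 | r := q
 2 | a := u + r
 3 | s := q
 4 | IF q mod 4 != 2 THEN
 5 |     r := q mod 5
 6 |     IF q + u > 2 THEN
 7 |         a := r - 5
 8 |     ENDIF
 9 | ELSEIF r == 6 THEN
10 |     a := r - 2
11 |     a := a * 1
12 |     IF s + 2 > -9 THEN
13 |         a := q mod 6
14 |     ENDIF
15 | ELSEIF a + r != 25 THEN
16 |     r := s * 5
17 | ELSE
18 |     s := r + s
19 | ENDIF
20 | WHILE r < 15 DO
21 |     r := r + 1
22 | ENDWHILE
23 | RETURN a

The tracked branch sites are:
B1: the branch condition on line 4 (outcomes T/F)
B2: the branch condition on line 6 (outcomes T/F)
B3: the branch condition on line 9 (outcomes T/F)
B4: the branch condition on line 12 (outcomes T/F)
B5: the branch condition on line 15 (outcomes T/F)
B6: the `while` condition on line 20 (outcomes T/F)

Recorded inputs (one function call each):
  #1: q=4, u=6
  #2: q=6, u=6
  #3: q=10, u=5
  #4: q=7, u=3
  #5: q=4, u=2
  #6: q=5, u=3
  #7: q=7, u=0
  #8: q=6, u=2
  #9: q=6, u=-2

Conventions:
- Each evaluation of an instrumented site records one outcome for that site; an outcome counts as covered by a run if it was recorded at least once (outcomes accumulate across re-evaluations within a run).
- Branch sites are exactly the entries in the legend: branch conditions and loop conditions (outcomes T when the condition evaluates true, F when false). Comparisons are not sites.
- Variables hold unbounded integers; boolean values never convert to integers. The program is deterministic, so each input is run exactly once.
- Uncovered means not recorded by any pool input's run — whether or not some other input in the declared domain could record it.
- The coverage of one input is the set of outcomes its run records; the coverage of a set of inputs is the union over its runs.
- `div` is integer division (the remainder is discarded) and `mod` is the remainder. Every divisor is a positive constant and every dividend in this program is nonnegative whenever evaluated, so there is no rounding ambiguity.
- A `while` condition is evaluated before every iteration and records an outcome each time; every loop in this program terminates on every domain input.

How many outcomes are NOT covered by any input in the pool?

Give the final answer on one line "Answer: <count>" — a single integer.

input #1, q=4, u=6: outcomes B1=T, B2=T, B6=T, B6=F
input #2, q=6, u=6: outcomes B1=F, B3=T, B4=T, B6=T, B6=F
input #3, q=10, u=5: outcomes B1=F, B3=F, B5=F, B6=T, B6=F
input #4, q=7, u=3: outcomes B1=T, B2=T, B6=T, B6=F
input #5, q=4, u=2: outcomes B1=T, B2=T, B6=T, B6=F
input #6, q=5, u=3: outcomes B1=T, B2=T, B6=T, B6=F
input #7, q=7, u=0: outcomes B1=T, B2=T, B6=T, B6=F
input #8, q=6, u=2: outcomes B1=F, B3=T, B4=T, B6=T, B6=F
input #9, q=6, u=-2: outcomes B1=F, B3=T, B4=T, B6=T, B6=F
union over the pool: B1=T, B1=F, B2=T, B3=T, B3=F, B4=T, B5=F, B6=T, B6=F
uncovered (3 of 12): B2=F, B4=F, B5=T

Answer: 3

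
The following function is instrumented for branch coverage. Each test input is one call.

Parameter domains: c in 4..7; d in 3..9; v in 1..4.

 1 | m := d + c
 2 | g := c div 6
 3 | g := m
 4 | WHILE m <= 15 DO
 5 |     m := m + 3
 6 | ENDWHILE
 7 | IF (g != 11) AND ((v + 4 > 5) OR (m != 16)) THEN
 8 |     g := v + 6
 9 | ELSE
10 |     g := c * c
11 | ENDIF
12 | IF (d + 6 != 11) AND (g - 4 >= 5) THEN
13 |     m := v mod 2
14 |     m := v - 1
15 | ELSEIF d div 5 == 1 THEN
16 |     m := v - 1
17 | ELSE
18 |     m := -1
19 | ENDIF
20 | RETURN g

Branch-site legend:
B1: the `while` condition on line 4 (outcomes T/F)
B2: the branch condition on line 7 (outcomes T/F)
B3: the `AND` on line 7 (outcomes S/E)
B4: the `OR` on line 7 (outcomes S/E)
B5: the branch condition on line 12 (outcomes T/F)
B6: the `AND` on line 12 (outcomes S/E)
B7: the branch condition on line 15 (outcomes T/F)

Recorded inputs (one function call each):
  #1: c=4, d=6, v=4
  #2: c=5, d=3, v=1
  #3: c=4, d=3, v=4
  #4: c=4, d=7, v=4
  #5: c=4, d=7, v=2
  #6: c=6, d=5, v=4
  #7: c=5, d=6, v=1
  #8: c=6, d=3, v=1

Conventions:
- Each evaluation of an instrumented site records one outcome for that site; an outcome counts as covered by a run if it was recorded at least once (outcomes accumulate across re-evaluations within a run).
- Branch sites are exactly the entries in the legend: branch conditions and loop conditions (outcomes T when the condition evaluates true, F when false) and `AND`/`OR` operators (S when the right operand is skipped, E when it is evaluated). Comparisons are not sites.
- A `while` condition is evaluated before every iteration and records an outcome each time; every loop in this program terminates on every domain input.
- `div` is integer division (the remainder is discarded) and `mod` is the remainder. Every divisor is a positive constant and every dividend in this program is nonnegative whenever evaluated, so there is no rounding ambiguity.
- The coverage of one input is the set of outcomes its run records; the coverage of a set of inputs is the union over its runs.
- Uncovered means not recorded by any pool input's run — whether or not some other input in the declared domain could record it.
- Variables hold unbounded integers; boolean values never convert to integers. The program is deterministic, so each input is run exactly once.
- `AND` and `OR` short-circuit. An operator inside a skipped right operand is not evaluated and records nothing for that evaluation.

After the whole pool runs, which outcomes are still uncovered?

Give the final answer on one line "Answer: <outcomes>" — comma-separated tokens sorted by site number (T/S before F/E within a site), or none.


test 1 (c=4, d=6, v=4) fires B1->T, B1->T, B1->F, B3->E, B4->S, B2->T, B6->E, B5->T; hits B1=T, B1=F, B2=T, B3=E, B4=S, B5=T, B6=E
test 2 (c=5, d=3, v=1) fires B1->T, B1->T, B1->T, B1->F, B3->E, B4->E, B2->T, B6->E, B5->F, B7->F; hits B1=T, B1=F, B2=T, B3=E, B4=E, B5=F, B6=E, B7=F
test 3 (c=4, d=3, v=4) fires B1->T, B1->T, B1->T, B1->F, B3->E, B4->S, B2->T, B6->E, B5->T; hits B1=T, B1=F, B2=T, B3=E, B4=S, B5=T, B6=E
test 4 (c=4, d=7, v=4) fires B1->T, B1->T, B1->F, B3->S, B2->F, B6->E, B5->T; hits B1=T, B1=F, B2=F, B3=S, B5=T, B6=E
test 5 (c=4, d=7, v=2) fires B1->T, B1->T, B1->F, B3->S, B2->F, B6->E, B5->T; hits B1=T, B1=F, B2=F, B3=S, B5=T, B6=E
test 6 (c=6, d=5, v=4) fires B1->T, B1->T, B1->F, B3->S, B2->F, B6->S, B5->F, B7->T; hits B1=T, B1=F, B2=F, B3=S, B5=F, B6=S, B7=T
test 7 (c=5, d=6, v=1) fires B1->T, B1->T, B1->F, B3->S, B2->F, B6->E, B5->T; hits B1=T, B1=F, B2=F, B3=S, B5=T, B6=E
test 8 (c=6, d=3, v=1) fires B1->T, B1->T, B1->T, B1->F, B3->E, B4->E, B2->T, B6->E, B5->F, B7->F; hits B1=T, B1=F, B2=T, B3=E, B4=E, B5=F, B6=E, B7=F
union over the pool: B1=T, B1=F, B2=T, B2=F, B3=S, B3=E, B4=S, B4=E, B5=T, B5=F, B6=S, B6=E, B7=T, B7=F
uncovered (0 of 14): none
Answer: none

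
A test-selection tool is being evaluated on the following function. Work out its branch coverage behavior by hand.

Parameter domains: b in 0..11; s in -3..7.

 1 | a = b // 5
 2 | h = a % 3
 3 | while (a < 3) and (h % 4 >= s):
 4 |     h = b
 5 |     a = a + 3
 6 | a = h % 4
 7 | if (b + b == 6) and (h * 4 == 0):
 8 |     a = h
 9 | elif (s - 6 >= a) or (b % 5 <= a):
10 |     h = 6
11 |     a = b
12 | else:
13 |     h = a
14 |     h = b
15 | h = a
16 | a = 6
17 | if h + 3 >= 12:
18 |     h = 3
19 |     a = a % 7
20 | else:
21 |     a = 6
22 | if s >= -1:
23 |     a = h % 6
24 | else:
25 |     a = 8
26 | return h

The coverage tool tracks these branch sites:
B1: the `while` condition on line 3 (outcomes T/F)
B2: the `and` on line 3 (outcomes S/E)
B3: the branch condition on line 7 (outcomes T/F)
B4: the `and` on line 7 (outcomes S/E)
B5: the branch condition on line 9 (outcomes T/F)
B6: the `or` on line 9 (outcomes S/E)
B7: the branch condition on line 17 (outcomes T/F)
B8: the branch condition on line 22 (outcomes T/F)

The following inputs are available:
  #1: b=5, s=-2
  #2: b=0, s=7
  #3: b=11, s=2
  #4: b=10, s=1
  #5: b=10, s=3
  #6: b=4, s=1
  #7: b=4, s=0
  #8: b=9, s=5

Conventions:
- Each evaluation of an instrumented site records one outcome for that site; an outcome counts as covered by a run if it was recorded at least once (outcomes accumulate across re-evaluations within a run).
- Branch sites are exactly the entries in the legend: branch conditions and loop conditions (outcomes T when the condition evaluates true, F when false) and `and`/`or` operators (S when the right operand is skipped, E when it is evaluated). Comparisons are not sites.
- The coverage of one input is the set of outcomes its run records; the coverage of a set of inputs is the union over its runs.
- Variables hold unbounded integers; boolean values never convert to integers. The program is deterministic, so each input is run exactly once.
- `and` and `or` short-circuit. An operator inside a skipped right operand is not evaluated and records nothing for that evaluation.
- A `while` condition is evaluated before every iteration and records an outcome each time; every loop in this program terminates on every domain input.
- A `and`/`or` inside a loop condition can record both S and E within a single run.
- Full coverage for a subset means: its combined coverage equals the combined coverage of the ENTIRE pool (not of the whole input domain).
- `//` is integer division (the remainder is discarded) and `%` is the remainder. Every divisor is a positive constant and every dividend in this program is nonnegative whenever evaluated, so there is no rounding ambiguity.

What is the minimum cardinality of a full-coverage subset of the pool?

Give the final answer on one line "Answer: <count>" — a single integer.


input #1 (b=5, s=-2): events B2->E, B1->T, B2->S, B1->F, B4->S, B3->F, B6->E, B5->T, B7->F, B8->F; covers B1=T, B1=F, B2=S, B2=E, B3=F, B4=S, B5=T, B6=E, B7=F, B8=F
input #2 (b=0, s=7): events B2->E, B1->F, B4->S, B3->F, B6->S, B5->T, B7->F, B8->T; covers B1=F, B2=E, B3=F, B4=S, B5=T, B6=S, B7=F, B8=T
input #3 (b=11, s=2): events B2->E, B1->T, B2->S, B1->F, B4->S, B3->F, B6->E, B5->T, B7->T, B8->T; covers B1=T, B1=F, B2=S, B2=E, B3=F, B4=S, B5=T, B6=E, B7=T, B8=T
input #4 (b=10, s=1): events B2->E, B1->T, B2->S, B1->F, B4->S, B3->F, B6->E, B5->T, B7->T, B8->T; covers B1=T, B1=F, B2=S, B2=E, B3=F, B4=S, B5=T, B6=E, B7=T, B8=T
input #5 (b=10, s=3): events B2->E, B1->F, B4->S, B3->F, B6->E, B5->T, B7->T, B8->T; covers B1=F, B2=E, B3=F, B4=S, B5=T, B6=E, B7=T, B8=T
input #6 (b=4, s=1): events B2->E, B1->F, B4->S, B3->F, B6->E, B5->F, B7->F, B8->T; covers B1=F, B2=E, B3=F, B4=S, B5=F, B6=E, B7=F, B8=T
input #7 (b=4, s=0): events B2->E, B1->T, B2->S, B1->F, B4->S, B3->F, B6->E, B5->F, B7->F, B8->T; covers B1=T, B1=F, B2=S, B2=E, B3=F, B4=S, B5=F, B6=E, B7=F, B8=T
input #8 (b=9, s=5): events B2->E, B1->F, B4->S, B3->F, B6->E, B5->F, B7->F, B8->T; covers B1=F, B2=E, B3=F, B4=S, B5=F, B6=E, B7=F, B8=T
the full pool covers 14 outcomes: B1=T, B1=F, B2=S, B2=E, B3=F, B4=S, B5=T, B5=F, B6=S, B6=E, B7=T, B7=F, B8=T, B8=F
every size-1 subset falls short of the 14 outcomes (best: 10/14)
every size-2 subset falls short of the 14 outcomes (best: 12/14)
every size-3 subset falls short of the 14 outcomes (best: 13/14)
size 4: inputs {1, 2, 3, 6} cover all 14 outcomes, and no lexicographically smaller subset of this size does
Answer: 4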